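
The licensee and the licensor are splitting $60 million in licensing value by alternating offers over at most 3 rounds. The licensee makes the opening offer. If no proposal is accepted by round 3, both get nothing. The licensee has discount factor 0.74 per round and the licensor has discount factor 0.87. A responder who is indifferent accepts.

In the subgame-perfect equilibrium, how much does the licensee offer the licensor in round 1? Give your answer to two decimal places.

13.57

By backward induction:
Round 3 (the licensee proposes): rejection yields 0 for the licensor; the licensee offers 0 and keeps 60.
Round 2 (the licensor proposes): the licensee can get 60 next round, worth 0.74 × 60 = 44.4 now; the licensor offers that and keeps 15.6.
Round 1 (the licensee proposes): the licensor can get 15.6 next round, worth 0.87 × 15.6 = 13.572 now; the licensee offers that and keeps 46.428.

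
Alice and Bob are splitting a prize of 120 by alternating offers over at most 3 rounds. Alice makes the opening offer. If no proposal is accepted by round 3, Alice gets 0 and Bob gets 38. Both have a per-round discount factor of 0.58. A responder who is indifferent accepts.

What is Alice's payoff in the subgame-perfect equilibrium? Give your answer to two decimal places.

77.98

Round 3 (Alice proposes): Bob gets 38 if talks fail, so Alice offers 38 and keeps 82.
Round 2 (Bob proposes): Alice can get 82 next round, worth 0.58 × 82 = 47.56 now; Bob offers that and keeps 72.44.
Round 1 (Alice proposes): Bob can get 72.44 next round, worth 0.58 × 72.44 = 42.0152 now, so Alice offers 42.0152, keeping 77.9848.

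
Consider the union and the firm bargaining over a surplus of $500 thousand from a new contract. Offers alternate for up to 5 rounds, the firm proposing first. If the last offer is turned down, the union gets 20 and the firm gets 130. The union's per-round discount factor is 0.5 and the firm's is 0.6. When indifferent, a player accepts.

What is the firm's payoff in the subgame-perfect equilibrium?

Round 5 (the firm proposes): the union gets 20 if talks fail, so the firm offers 20 and keeps 480.
Round 4 (the union proposes): the firm can get 480 next round, worth 0.6 × 480 = 288 now. The union offers 288 and keeps 500 − 288 = 212.
Round 3 (the firm proposes): the union can get 212 next round, worth 0.5 × 212 = 106 now. The firm offers 106 and keeps 500 − 106 = 394.
Round 2 (the union proposes): the firm can get 394 next round, worth 0.6 × 394 = 236.4 now; the union offers that and keeps 263.6.
Round 1 (the firm proposes): the union can get 263.6 next round, worth 0.5 × 263.6 = 131.8 now, so the firm offers 131.8, keeping 368.2.

368.2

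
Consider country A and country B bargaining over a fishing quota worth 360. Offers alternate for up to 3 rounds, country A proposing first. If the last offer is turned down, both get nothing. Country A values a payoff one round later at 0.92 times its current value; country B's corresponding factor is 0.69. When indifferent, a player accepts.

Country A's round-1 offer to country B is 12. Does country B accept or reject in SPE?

Round 3 (country A proposes): rejection yields 0 for country B; country A offers 0 and keeps 360.
Round 2 (country B proposes): country A can get 360 next round, worth 0.92 × 360 = 331.2 now, so country B offers 331.2, keeping 28.8.
So by rejecting in round 1, country B gets 28.8 next round, worth 0.69 × 28.8 = 19.872 now.
Offer 12 < 19.872, so country B rejects.

Reject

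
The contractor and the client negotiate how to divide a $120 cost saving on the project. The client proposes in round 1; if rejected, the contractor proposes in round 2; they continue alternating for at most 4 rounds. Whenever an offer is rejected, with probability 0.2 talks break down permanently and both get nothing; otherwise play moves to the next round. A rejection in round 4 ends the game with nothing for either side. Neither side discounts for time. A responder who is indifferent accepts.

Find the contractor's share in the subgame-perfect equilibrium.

By backward induction:
Round 4 (the contractor proposes): the client will accept anything ≥ 0, so the contractor offers 0 and keeps 120.
Round 3 (the client proposes): rejecting gives the contractor an expected 0.8 × 120 = 96. The client offers 96 and keeps 120 − 96 = 24.
Round 2 (the contractor proposes): rejecting gives the client an expected 0.8 × 24 = 19.2. The contractor offers 19.2 and keeps 120 − 19.2 = 100.8.
Round 1 (the client proposes): rejecting gives the contractor an expected 0.8 × 100.8 = 80.64, so the client offers 80.64, keeping 39.36.

80.64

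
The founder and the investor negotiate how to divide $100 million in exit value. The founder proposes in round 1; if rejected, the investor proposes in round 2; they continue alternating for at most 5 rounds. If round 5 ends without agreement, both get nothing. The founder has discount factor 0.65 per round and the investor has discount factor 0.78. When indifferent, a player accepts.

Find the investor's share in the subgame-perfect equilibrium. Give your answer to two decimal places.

41.14

Round 5 (the founder proposes): rejection yields 0 for the investor; the founder offers 0 and keeps 100.
Round 4 (the investor proposes): the founder can get 100 next round, worth 0.65 × 100 = 65 now; the investor offers that and keeps 35.
Round 3 (the founder proposes): the investor can get 35 next round, worth 0.78 × 35 = 27.3 now. The founder offers 27.3 and keeps 100 − 27.3 = 72.7.
Round 2 (the investor proposes): the founder can get 72.7 next round, worth 0.65 × 72.7 = 47.255 now, so the investor offers 47.255, keeping 52.745.
Round 1 (the founder proposes): the investor can get 52.745 next round, worth 0.78 × 52.745 = 41.1411 now, so the founder offers 41.1411, keeping 58.8589.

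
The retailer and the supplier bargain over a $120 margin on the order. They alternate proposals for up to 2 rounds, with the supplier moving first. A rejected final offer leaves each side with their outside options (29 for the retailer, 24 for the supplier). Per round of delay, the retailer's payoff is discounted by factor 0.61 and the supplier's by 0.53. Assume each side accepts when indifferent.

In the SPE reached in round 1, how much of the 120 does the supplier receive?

By backward induction:
Round 2 (the retailer proposes): the supplier gets 24 if talks fail, so the retailer offers 24 and keeps 96.
Round 1 (the supplier proposes): the retailer can get 96 next round, worth 0.61 × 96 = 58.56 now. The supplier offers 58.56 and keeps 120 − 58.56 = 61.44.

61.44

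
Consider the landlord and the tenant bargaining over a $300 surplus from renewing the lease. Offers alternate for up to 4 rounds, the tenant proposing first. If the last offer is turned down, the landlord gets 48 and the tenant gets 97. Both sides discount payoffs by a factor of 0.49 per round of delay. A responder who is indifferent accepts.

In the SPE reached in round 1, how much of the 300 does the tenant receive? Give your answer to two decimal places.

201.15

Round 4 (the landlord proposes): the tenant gets 97 if talks fail, so the landlord offers 97 and keeps 203.
Round 3 (the tenant proposes): the landlord can get 203 next round, worth 0.49 × 203 = 99.47 now. The tenant offers 99.47 and keeps 300 − 99.47 = 200.53.
Round 2 (the landlord proposes): the tenant can get 200.53 next round, worth 0.49 × 200.53 = 98.2597 now; the landlord offers that and keeps 201.7403.
Round 1 (the tenant proposes): the landlord can get 201.7403 next round, worth 0.49 × 201.7403 = 98.852747 now. The tenant offers 98.852747 and keeps 300 − 98.852747 = 201.147253.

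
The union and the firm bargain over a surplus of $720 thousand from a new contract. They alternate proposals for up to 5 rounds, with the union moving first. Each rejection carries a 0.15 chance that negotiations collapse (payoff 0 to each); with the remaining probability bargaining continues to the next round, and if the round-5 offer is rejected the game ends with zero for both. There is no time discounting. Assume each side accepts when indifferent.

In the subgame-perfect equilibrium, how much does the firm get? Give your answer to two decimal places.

158.13

Round 5 (the union proposes): rejection yields 0 for the firm; the union offers 0 and keeps 720.
Round 4 (the firm proposes): rejecting gives the union an expected 0.85 × 720 = 612. The firm offers 612 and keeps 720 − 612 = 108.
Round 3 (the union proposes): rejecting gives the firm an expected 0.85 × 108 = 91.8; the union offers that and keeps 628.2.
Round 2 (the firm proposes): rejecting gives the union an expected 0.85 × 628.2 = 533.97. The firm offers 533.97 and keeps 720 − 533.97 = 186.03.
Round 1 (the union proposes): rejecting gives the firm an expected 0.85 × 186.03 = 158.1255; the union offers that and keeps 561.8745.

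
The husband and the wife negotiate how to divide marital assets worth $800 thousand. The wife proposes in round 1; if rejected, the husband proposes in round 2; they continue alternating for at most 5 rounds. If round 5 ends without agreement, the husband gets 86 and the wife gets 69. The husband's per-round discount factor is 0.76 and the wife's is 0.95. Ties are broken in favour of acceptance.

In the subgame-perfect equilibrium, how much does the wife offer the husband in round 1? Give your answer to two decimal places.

97.18

Round 5 (the wife proposes): the husband gets 86 if talks fail, so the wife offers 86 and keeps 714.
Round 4 (the husband proposes): the wife can get 714 next round, worth 0.95 × 714 = 678.3 now; the husband offers that and keeps 121.7.
Round 3 (the wife proposes): the husband can get 121.7 next round, worth 0.76 × 121.7 = 92.492 now, so the wife offers 92.492, keeping 707.508.
Round 2 (the husband proposes): the wife can get 707.508 next round, worth 0.95 × 707.508 = 672.1326 now, so the husband offers 672.1326, keeping 127.8674.
Round 1 (the wife proposes): the husband can get 127.8674 next round, worth 0.76 × 127.8674 = 97.179224 now. The wife offers 97.179224 and keeps 800 − 97.179224 = 702.820776.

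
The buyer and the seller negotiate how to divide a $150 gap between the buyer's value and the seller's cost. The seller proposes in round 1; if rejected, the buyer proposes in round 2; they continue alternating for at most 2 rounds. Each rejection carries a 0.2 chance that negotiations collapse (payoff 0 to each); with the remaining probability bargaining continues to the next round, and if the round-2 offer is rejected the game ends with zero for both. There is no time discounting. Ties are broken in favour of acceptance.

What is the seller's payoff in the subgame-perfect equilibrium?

30

Round 2 (the buyer proposes): the seller will accept anything ≥ 0, so the buyer offers 0 and keeps 150.
Round 1 (the seller proposes): rejecting gives the buyer an expected 0.8 × 150 = 120. The seller offers 120 and keeps 150 − 120 = 30.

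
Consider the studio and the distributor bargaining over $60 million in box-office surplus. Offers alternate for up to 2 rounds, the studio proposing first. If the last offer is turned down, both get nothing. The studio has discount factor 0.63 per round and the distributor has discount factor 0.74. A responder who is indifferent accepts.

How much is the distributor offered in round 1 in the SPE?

Round 2 (the distributor proposes): rejection yields 0 for the studio; the distributor offers 0 and keeps 60.
Round 1 (the studio proposes): the distributor can get 60 next round, worth 0.74 × 60 = 44.4 now. The studio offers 44.4 and keeps 60 − 44.4 = 15.6.

44.4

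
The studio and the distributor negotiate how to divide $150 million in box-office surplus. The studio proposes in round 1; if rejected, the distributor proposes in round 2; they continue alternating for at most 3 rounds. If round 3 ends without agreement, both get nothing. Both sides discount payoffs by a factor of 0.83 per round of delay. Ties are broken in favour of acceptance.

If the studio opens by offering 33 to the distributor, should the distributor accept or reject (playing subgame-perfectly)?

Round 3 (the studio proposes): the distributor will accept anything ≥ 0, so the studio offers 0 and keeps 150.
Round 2 (the distributor proposes): the studio can get 150 next round, worth 0.83 × 150 = 124.5 now, so the distributor offers 124.5, keeping 25.5.
So by rejecting in round 1, the distributor gets 25.5 next round, worth 0.83 × 25.5 = 21.165 now.
Offer 33 ≥ 21.165, so the distributor accepts.

Accept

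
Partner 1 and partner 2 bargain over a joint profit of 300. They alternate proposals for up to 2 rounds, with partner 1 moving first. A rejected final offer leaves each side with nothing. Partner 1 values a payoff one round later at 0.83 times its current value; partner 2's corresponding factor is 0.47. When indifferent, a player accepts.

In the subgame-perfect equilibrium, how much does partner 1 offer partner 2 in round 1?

Round 2 (partner 2 proposes): rejection yields 0 for partner 1; partner 2 offers 0 and keeps 300.
Round 1 (partner 1 proposes): partner 2 can get 300 next round, worth 0.47 × 300 = 141 now; partner 1 offers that and keeps 159.

141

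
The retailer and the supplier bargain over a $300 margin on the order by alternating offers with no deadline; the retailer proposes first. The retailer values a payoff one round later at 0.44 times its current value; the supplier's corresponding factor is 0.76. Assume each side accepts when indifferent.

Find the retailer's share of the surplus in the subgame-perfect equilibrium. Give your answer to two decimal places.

108.17

In a stationary SPE each proposer offers the other exactly their discounted continuation value.
If the retailer keeps x when proposing and the supplier keeps y when proposing, then x = 300 − 0.76y and y = 300 − 0.44x.
Solving: x = 300(1 − 0.76) / (1 − 0.44·0.76) = 72 / 0.6656 ≈ 108.1731.
The supplier gets 300 − 108.1731 ≈ 191.8269.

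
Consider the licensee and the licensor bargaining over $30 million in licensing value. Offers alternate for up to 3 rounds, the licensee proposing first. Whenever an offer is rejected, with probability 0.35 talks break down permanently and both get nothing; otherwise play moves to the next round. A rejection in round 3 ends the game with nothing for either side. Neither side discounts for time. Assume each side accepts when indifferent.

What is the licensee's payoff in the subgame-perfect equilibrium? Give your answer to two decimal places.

23.18

Round 3 (the licensee proposes): rejection yields 0 for the licensor; the licensee offers 0 and keeps 30.
Round 2 (the licensor proposes): rejecting gives the licensee an expected 0.65 × 30 = 19.5, so the licensor offers 19.5, keeping 10.5.
Round 1 (the licensee proposes): rejecting gives the licensor an expected 0.65 × 10.5 = 6.825, so the licensee offers 6.825, keeping 23.175.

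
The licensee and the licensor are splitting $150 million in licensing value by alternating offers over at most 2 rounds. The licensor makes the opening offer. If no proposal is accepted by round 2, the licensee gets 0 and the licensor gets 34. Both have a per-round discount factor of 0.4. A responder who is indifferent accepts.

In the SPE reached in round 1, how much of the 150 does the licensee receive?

46.4

Round 2 (the licensee proposes): the licensor gets 34 if talks fail, so the licensee offers 34 and keeps 116.
Round 1 (the licensor proposes): the licensee can get 116 next round, worth 0.4 × 116 = 46.4 now, so the licensor offers 46.4, keeping 103.6.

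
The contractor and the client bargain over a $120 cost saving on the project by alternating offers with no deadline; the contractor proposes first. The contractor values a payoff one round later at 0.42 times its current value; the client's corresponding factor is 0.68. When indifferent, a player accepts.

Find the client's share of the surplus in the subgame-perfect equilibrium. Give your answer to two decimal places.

66.25

Let x be the contractor's share when the contractor proposes and y be the client's share when the client proposes.
The client accepts iff offered ≥ 0.68·y, so x = 120 − 0.68y. Symmetrically y = 120 − 0.42x.
Substituting: x = 120 − 0.68(120 − 0.42x), giving x(1 − 0.42·0.68) = 120(1 − 0.68).
So x = 120 × 0.32 / 0.7144 ≈ 53.7514, and the client receives 120 − x ≈ 66.2486.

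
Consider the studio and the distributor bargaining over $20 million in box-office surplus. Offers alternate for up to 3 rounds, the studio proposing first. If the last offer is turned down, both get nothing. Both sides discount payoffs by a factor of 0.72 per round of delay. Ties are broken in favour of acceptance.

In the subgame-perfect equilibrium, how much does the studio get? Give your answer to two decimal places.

15.97

Work backward from the last round.
Round 3 (the studio proposes): rejection yields 0 for the distributor; the studio offers 0 and keeps 20.
Round 2 (the distributor proposes): the studio can get 20 next round, worth 0.72 × 20 = 14.4 now. The distributor offers 14.4 and keeps 20 − 14.4 = 5.6.
Round 1 (the studio proposes): the distributor can get 5.6 next round, worth 0.72 × 5.6 = 4.032 now; the studio offers that and keeps 15.968.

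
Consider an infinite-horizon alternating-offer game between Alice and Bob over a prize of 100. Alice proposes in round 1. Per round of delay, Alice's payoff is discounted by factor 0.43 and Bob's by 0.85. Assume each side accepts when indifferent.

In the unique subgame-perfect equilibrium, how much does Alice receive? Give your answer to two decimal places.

23.64

When Alice proposes, Bob accepts any offer worth at least 0.85 times what Bob would get by proposing next round; and vice versa.
This gives x = 100 − 0.85y and y = 100 − 0.43x, where x and y are each side's share when it proposes.
Hence (1 − 0.85·0.43)x = 100(1 − 0.85), i.e. 0.6345·x = 15.
x ≈ 23.6407; Bob's share is 100 − x ≈ 76.3593.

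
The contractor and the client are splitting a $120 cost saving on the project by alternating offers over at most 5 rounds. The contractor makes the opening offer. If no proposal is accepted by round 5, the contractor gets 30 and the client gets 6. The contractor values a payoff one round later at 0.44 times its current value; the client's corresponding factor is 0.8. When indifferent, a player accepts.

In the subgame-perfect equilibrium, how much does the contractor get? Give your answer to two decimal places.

46.57

Round 5 (the contractor proposes): the client gets 6 if talks fail, so the contractor offers 6 and keeps 114.
Round 4 (the client proposes): the contractor can get 114 next round, worth 0.44 × 114 = 50.16 now; the client offers that and keeps 69.84.
Round 3 (the contractor proposes): the client can get 69.84 next round, worth 0.8 × 69.84 = 55.872 now, so the contractor offers 55.872, keeping 64.128.
Round 2 (the client proposes): the contractor can get 64.128 next round, worth 0.44 × 64.128 = 28.21632 now; the client offers that and keeps 91.78368.
Round 1 (the contractor proposes): the client can get 91.78368 next round, worth 0.8 × 91.78368 = 73.426944 now, so the contractor offers 73.426944, keeping 46.573056.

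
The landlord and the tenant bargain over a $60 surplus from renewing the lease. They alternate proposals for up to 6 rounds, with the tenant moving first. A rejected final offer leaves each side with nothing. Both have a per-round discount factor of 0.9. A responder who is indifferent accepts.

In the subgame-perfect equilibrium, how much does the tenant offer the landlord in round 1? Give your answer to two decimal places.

45.20

By backward induction:
Round 6 (the landlord proposes): the tenant will accept anything ≥ 0, so the landlord offers 0 and keeps 60.
Round 5 (the tenant proposes): the landlord can get 60 next round, worth 0.9 × 60 = 54 now. The tenant offers 54 and keeps 60 − 54 = 6.
Round 4 (the landlord proposes): the tenant can get 6 next round, worth 0.9 × 6 = 5.4 now; the landlord offers that and keeps 54.6.
Round 3 (the tenant proposes): the landlord can get 54.6 next round, worth 0.9 × 54.6 = 49.14 now, so the tenant offers 49.14, keeping 10.86.
Round 2 (the landlord proposes): the tenant can get 10.86 next round, worth 0.9 × 10.86 = 9.774 now; the landlord offers that and keeps 50.226.
Round 1 (the tenant proposes): the landlord can get 50.226 next round, worth 0.9 × 50.226 = 45.2034 now. The tenant offers 45.2034 and keeps 60 − 45.2034 = 14.7966.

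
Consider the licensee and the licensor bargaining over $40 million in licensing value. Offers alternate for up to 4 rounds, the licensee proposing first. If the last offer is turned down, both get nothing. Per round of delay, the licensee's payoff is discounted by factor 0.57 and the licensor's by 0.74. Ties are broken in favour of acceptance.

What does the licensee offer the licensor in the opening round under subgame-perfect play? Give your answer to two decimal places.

Round 4 (the licensor proposes): the licensee will accept anything ≥ 0, so the licensor offers 0 and keeps 40.
Round 3 (the licensee proposes): the licensor can get 40 next round, worth 0.74 × 40 = 29.6 now; the licensee offers that and keeps 10.4.
Round 2 (the licensor proposes): the licensee can get 10.4 next round, worth 0.57 × 10.4 = 5.928 now; the licensor offers that and keeps 34.072.
Round 1 (the licensee proposes): the licensor can get 34.072 next round, worth 0.74 × 34.072 = 25.21328 now; the licensee offers that and keeps 14.78672.

25.21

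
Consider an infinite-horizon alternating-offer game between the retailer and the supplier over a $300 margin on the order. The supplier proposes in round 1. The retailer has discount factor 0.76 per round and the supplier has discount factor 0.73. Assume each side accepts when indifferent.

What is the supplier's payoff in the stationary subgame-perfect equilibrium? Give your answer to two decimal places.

In a stationary SPE each proposer offers the other exactly their discounted continuation value.
If the supplier keeps x when proposing and the retailer keeps y when proposing, then x = 300 − 0.76y and y = 300 − 0.73x.
Solving: x = 300(1 − 0.76) / (1 − 0.73·0.76) = 72 / 0.4452 ≈ 161.7251.
The retailer gets 300 − 161.7251 ≈ 138.2749.

161.73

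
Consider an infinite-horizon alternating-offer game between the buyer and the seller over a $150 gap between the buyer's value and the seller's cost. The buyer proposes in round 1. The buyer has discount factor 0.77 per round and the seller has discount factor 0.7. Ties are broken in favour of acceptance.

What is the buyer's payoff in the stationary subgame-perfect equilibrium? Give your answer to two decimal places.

Let x be the buyer's share when the buyer proposes and y be the seller's share when the seller proposes.
The seller accepts iff offered ≥ 0.7·y, so x = 150 − 0.7y. Symmetrically y = 150 − 0.77x.
Substituting: x = 150 − 0.7(150 − 0.77x), giving x(1 − 0.77·0.7) = 150(1 − 0.7).
So x = 150 × 0.3 / 0.461 ≈ 97.6139, and the seller receives 150 − x ≈ 52.3861.

97.61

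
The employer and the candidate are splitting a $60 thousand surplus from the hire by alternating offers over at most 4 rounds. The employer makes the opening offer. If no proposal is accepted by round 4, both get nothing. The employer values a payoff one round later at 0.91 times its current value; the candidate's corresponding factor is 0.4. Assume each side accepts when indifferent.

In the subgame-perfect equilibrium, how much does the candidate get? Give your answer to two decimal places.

10.90

Solve by backward induction from round 4.
Round 4 (the candidate proposes): rejection yields 0 for the employer; the candidate offers 0 and keeps 60.
Round 3 (the employer proposes): the candidate can get 60 next round, worth 0.4 × 60 = 24 now. The employer offers 24 and keeps 60 − 24 = 36.
Round 2 (the candidate proposes): the employer can get 36 next round, worth 0.91 × 36 = 32.76 now. The candidate offers 32.76 and keeps 60 − 32.76 = 27.24.
Round 1 (the employer proposes): the candidate can get 27.24 next round, worth 0.4 × 27.24 = 10.896 now. The employer offers 10.896 and keeps 60 − 10.896 = 49.104.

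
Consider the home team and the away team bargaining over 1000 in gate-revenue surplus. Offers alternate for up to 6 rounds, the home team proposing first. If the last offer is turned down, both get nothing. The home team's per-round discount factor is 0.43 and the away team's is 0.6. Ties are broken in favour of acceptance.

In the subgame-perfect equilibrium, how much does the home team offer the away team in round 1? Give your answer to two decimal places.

By backward induction:
Round 6 (the away team proposes): the home team will accept anything ≥ 0, so the away team offers 0 and keeps 1000.
Round 5 (the home team proposes): the away team can get 1000 next round, worth 0.6 × 1000 = 600 now. The home team offers 600 and keeps 1000 − 600 = 400.
Round 4 (the away team proposes): the home team can get 400 next round, worth 0.43 × 400 = 172 now; the away team offers that and keeps 828.
Round 3 (the home team proposes): the away team can get 828 next round, worth 0.6 × 828 = 496.8 now. The home team offers 496.8 and keeps 1000 − 496.8 = 503.2.
Round 2 (the away team proposes): the home team can get 503.2 next round, worth 0.43 × 503.2 = 216.376 now, so the away team offers 216.376, keeping 783.624.
Round 1 (the home team proposes): the away team can get 783.624 next round, worth 0.6 × 783.624 = 470.1744 now, so the home team offers 470.1744, keeping 529.8256.

470.17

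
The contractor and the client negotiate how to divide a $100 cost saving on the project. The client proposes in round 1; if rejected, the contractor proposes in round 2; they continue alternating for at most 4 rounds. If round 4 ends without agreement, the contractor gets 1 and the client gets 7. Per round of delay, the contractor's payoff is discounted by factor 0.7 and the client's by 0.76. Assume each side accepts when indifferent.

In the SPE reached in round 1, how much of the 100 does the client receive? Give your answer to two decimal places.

48.57

Round 4 (the contractor proposes): the client gets 7 if talks fail, so the contractor offers 7 and keeps 93.
Round 3 (the client proposes): the contractor can get 93 next round, worth 0.7 × 93 = 65.1 now, so the client offers 65.1, keeping 34.9.
Round 2 (the contractor proposes): the client can get 34.9 next round, worth 0.76 × 34.9 = 26.524 now, so the contractor offers 26.524, keeping 73.476.
Round 1 (the client proposes): the contractor can get 73.476 next round, worth 0.7 × 73.476 = 51.4332 now. The client offers 51.4332 and keeps 100 − 51.4332 = 48.5668.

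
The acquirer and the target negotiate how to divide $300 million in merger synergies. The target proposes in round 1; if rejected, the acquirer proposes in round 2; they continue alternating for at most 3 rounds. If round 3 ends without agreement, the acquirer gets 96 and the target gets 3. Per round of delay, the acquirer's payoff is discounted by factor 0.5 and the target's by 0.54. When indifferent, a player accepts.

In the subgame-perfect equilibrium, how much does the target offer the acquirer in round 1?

94.92

Round 3 (the target proposes): the acquirer gets 96 if talks fail, so the target offers 96 and keeps 204.
Round 2 (the acquirer proposes): the target can get 204 next round, worth 0.54 × 204 = 110.16 now; the acquirer offers that and keeps 189.84.
Round 1 (the target proposes): the acquirer can get 189.84 next round, worth 0.5 × 189.84 = 94.92 now; the target offers that and keeps 205.08.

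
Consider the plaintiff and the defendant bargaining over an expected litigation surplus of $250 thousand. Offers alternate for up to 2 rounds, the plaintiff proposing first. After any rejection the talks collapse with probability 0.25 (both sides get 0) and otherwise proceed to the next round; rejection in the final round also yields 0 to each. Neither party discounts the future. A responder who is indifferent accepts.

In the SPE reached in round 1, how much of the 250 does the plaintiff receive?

62.5

By backward induction:
Round 2 (the defendant proposes): rejection yields 0 for the plaintiff; the defendant offers 0 and keeps 250.
Round 1 (the plaintiff proposes): rejecting gives the defendant an expected 0.75 × 250 = 187.5. The plaintiff offers 187.5 and keeps 250 − 187.5 = 62.5.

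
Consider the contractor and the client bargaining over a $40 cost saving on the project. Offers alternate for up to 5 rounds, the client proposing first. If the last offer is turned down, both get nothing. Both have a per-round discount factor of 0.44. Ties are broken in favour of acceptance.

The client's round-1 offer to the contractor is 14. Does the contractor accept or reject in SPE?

Round 5 (the client proposes): the contractor will accept anything ≥ 0, so the client offers 0 and keeps 40.
Round 4 (the contractor proposes): the client can get 40 next round, worth 0.44 × 40 = 17.6 now, so the contractor offers 17.6, keeping 22.4.
Round 3 (the client proposes): the contractor can get 22.4 next round, worth 0.44 × 22.4 = 9.856 now. The client offers 9.856 and keeps 40 − 9.856 = 30.144.
Round 2 (the contractor proposes): the client can get 30.144 next round, worth 0.44 × 30.144 = 13.26336 now. The contractor offers 13.26336 and keeps 40 − 13.26336 = 26.73664.
So by rejecting in round 1, the contractor gets 26.73664 next round, worth 0.44 × 26.73664 = 11.7641216 now.
Offer 14 ≥ 11.7641216, so the contractor accepts.

Accept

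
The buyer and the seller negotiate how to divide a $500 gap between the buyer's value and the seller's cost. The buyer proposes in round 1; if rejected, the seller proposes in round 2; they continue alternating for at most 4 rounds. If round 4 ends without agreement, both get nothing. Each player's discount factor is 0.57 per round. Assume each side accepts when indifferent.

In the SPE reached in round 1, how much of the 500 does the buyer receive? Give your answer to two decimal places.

284.85

Round 4 (the seller proposes): rejection yields 0 for the buyer; the seller offers 0 and keeps 500.
Round 3 (the buyer proposes): the seller can get 500 next round, worth 0.57 × 500 = 285 now. The buyer offers 285 and keeps 500 − 285 = 215.
Round 2 (the seller proposes): the buyer can get 215 next round, worth 0.57 × 215 = 122.55 now; the seller offers that and keeps 377.45.
Round 1 (the buyer proposes): the seller can get 377.45 next round, worth 0.57 × 377.45 = 215.1465 now; the buyer offers that and keeps 284.8535.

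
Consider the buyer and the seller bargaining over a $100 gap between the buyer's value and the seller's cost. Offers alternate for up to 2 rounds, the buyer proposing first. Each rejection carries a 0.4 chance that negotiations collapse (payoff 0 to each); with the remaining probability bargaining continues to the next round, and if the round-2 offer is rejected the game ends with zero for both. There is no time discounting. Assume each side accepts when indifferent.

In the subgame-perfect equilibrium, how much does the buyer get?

By backward induction:
Round 2 (the seller proposes): rejection yields 0 for the buyer; the seller offers 0 and keeps 100.
Round 1 (the buyer proposes): rejecting gives the seller an expected 0.6 × 100 = 60. The buyer offers 60 and keeps 100 − 60 = 40.

40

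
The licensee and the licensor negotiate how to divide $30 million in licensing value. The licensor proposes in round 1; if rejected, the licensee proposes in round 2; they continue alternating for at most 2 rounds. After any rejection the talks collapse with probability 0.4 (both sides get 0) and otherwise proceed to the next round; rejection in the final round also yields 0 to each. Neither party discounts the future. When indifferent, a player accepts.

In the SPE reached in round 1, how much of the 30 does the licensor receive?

12

Round 2 (the licensee proposes): rejection yields 0 for the licensor; the licensee offers 0 and keeps 30.
Round 1 (the licensor proposes): rejecting gives the licensee an expected 0.6 × 30 = 18; the licensor offers that and keeps 12.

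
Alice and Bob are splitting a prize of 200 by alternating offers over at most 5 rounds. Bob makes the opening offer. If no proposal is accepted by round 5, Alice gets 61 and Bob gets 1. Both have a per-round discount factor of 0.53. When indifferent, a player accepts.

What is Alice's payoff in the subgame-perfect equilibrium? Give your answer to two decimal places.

68.63

Round 5 (Bob proposes): Alice gets 61 if talks fail, so Bob offers 61 and keeps 139.
Round 4 (Alice proposes): Bob can get 139 next round, worth 0.53 × 139 = 73.67 now. Alice offers 73.67 and keeps 200 − 73.67 = 126.33.
Round 3 (Bob proposes): Alice can get 126.33 next round, worth 0.53 × 126.33 = 66.9549 now; Bob offers that and keeps 133.0451.
Round 2 (Alice proposes): Bob can get 133.0451 next round, worth 0.53 × 133.0451 = 70.513903 now, so Alice offers 70.513903, keeping 129.486097.
Round 1 (Bob proposes): Alice can get 129.486097 next round, worth 0.53 × 129.486097 = 68.62763141 now; Bob offers that and keeps 131.37236859.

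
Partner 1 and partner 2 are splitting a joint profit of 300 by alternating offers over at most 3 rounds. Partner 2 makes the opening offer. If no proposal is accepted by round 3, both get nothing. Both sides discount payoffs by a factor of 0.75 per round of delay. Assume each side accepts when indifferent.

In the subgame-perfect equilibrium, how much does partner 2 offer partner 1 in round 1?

Round 3 (partner 2 proposes): partner 1 will accept anything ≥ 0, so partner 2 offers 0 and keeps 300.
Round 2 (partner 1 proposes): partner 2 can get 300 next round, worth 0.75 × 300 = 225 now; partner 1 offers that and keeps 75.
Round 1 (partner 2 proposes): partner 1 can get 75 next round, worth 0.75 × 75 = 56.25 now. Partner 2 offers 56.25 and keeps 300 − 56.25 = 243.75.

56.25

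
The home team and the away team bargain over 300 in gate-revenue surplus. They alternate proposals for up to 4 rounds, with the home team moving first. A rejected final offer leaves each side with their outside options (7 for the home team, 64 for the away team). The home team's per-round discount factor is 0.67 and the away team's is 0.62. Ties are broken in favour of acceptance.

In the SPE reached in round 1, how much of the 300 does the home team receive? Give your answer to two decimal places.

Work backward from the last round.
Round 4 (the away team proposes): the home team gets 7 if talks fail, so the away team offers 7 and keeps 293.
Round 3 (the home team proposes): the away team can get 293 next round, worth 0.62 × 293 = 181.66 now, so the home team offers 181.66, keeping 118.34.
Round 2 (the away team proposes): the home team can get 118.34 next round, worth 0.67 × 118.34 = 79.2878 now; the away team offers that and keeps 220.7122.
Round 1 (the home team proposes): the away team can get 220.7122 next round, worth 0.62 × 220.7122 = 136.841564 now. The home team offers 136.841564 and keeps 300 − 136.841564 = 163.158436.

163.16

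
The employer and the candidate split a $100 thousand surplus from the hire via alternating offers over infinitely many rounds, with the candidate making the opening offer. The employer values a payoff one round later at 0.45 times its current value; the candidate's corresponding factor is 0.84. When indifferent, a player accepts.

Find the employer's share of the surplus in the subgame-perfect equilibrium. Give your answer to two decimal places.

Let x be the candidate's share when the candidate proposes and y be the employer's share when the employer proposes.
The employer accepts iff offered ≥ 0.45·y, so x = 100 − 0.45y. Symmetrically y = 100 − 0.84x.
Substituting: x = 100 − 0.45(100 − 0.84x), giving x(1 − 0.84·0.45) = 100(1 − 0.45).
So x = 100 × 0.55 / 0.622 ≈ 88.4244, and the employer receives 100 − x ≈ 11.5756.

11.58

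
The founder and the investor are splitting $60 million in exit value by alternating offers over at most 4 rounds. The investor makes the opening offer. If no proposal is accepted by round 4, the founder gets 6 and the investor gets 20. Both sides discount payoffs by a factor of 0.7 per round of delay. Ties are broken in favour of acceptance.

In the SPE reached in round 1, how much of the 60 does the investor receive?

Round 4 (the founder proposes): the investor gets 20 if talks fail, so the founder offers 20 and keeps 40.
Round 3 (the investor proposes): the founder can get 40 next round, worth 0.7 × 40 = 28 now. The investor offers 28 and keeps 60 − 28 = 32.
Round 2 (the founder proposes): the investor can get 32 next round, worth 0.7 × 32 = 22.4 now, so the founder offers 22.4, keeping 37.6.
Round 1 (the investor proposes): the founder can get 37.6 next round, worth 0.7 × 37.6 = 26.32 now, so the investor offers 26.32, keeping 33.68.

33.68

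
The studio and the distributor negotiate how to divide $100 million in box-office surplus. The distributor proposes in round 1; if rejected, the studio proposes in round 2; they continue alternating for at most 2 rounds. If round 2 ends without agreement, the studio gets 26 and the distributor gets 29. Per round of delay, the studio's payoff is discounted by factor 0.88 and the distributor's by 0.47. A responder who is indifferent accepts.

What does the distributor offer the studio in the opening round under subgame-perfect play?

Round 2 (the studio proposes): the distributor gets 29 if talks fail, so the studio offers 29 and keeps 71.
Round 1 (the distributor proposes): the studio can get 71 next round, worth 0.88 × 71 = 62.48 now; the distributor offers that and keeps 37.52.

62.48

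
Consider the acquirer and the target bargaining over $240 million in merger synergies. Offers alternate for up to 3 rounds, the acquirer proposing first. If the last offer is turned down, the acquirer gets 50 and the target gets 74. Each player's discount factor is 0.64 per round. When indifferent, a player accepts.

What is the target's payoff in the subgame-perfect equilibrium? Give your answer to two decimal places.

85.61

Round 3 (the acquirer proposes): the target gets 74 if talks fail, so the acquirer offers 74 and keeps 166.
Round 2 (the target proposes): the acquirer can get 166 next round, worth 0.64 × 166 = 106.24 now. The target offers 106.24 and keeps 240 − 106.24 = 133.76.
Round 1 (the acquirer proposes): the target can get 133.76 next round, worth 0.64 × 133.76 = 85.6064 now. The acquirer offers 85.6064 and keeps 240 − 85.6064 = 154.3936.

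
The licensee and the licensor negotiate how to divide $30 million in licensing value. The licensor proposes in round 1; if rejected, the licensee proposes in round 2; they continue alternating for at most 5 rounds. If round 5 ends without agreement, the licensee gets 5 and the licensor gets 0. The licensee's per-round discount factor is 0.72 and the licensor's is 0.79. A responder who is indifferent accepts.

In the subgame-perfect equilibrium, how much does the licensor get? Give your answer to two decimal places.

Round 5 (the licensor proposes): the licensee gets 5 if talks fail, so the licensor offers 5 and keeps 25.
Round 4 (the licensee proposes): the licensor can get 25 next round, worth 0.79 × 25 = 19.75 now, so the licensee offers 19.75, keeping 10.25.
Round 3 (the licensor proposes): the licensee can get 10.25 next round, worth 0.72 × 10.25 = 7.38 now. The licensor offers 7.38 and keeps 30 − 7.38 = 22.62.
Round 2 (the licensee proposes): the licensor can get 22.62 next round, worth 0.79 × 22.62 = 17.8698 now; the licensee offers that and keeps 12.1302.
Round 1 (the licensor proposes): the licensee can get 12.1302 next round, worth 0.72 × 12.1302 = 8.733744 now, so the licensor offers 8.733744, keeping 21.266256.

21.27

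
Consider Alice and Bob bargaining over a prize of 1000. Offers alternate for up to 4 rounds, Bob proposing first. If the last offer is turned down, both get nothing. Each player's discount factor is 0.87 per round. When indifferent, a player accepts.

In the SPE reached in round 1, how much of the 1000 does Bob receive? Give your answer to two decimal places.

Round 4 (Alice proposes): rejection yields 0 for Bob; Alice offers 0 and keeps 1000.
Round 3 (Bob proposes): Alice can get 1000 next round, worth 0.87 × 1000 = 870 now; Bob offers that and keeps 130.
Round 2 (Alice proposes): Bob can get 130 next round, worth 0.87 × 130 = 113.1 now, so Alice offers 113.1, keeping 886.9.
Round 1 (Bob proposes): Alice can get 886.9 next round, worth 0.87 × 886.9 = 771.603 now, so Bob offers 771.603, keeping 228.397.

228.40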